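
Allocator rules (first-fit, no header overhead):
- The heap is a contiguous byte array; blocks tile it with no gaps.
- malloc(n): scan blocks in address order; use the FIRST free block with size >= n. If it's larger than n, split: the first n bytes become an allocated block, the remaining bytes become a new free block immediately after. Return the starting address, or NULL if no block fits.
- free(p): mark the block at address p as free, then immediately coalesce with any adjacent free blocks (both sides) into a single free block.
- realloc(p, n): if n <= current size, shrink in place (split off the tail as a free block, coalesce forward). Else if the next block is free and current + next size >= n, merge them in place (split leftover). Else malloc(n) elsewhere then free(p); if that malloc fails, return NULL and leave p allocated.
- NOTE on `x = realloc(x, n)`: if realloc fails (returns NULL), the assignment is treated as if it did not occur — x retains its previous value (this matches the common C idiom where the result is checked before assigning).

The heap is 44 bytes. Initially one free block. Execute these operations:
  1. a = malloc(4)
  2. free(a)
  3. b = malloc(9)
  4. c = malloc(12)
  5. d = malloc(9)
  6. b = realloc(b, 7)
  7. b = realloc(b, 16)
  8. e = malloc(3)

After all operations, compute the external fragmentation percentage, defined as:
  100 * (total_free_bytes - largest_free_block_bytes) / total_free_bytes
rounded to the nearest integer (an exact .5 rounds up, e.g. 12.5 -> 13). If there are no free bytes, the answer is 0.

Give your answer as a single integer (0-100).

Op 1: a = malloc(4) -> a = 0; heap: [0-3 ALLOC][4-43 FREE]
Op 2: free(a) -> (freed a); heap: [0-43 FREE]
Op 3: b = malloc(9) -> b = 0; heap: [0-8 ALLOC][9-43 FREE]
Op 4: c = malloc(12) -> c = 9; heap: [0-8 ALLOC][9-20 ALLOC][21-43 FREE]
Op 5: d = malloc(9) -> d = 21; heap: [0-8 ALLOC][9-20 ALLOC][21-29 ALLOC][30-43 FREE]
Op 6: b = realloc(b, 7) -> b = 0; heap: [0-6 ALLOC][7-8 FREE][9-20 ALLOC][21-29 ALLOC][30-43 FREE]
Op 7: b = realloc(b, 16) -> NULL (b unchanged); heap: [0-6 ALLOC][7-8 FREE][9-20 ALLOC][21-29 ALLOC][30-43 FREE]
Op 8: e = malloc(3) -> e = 30; heap: [0-6 ALLOC][7-8 FREE][9-20 ALLOC][21-29 ALLOC][30-32 ALLOC][33-43 FREE]
Free blocks: [2 11] total_free=13 largest=11 -> 100*(13-11)/13 = 200/13 ≈ 15.385 -> rounds to 15

Answer: 15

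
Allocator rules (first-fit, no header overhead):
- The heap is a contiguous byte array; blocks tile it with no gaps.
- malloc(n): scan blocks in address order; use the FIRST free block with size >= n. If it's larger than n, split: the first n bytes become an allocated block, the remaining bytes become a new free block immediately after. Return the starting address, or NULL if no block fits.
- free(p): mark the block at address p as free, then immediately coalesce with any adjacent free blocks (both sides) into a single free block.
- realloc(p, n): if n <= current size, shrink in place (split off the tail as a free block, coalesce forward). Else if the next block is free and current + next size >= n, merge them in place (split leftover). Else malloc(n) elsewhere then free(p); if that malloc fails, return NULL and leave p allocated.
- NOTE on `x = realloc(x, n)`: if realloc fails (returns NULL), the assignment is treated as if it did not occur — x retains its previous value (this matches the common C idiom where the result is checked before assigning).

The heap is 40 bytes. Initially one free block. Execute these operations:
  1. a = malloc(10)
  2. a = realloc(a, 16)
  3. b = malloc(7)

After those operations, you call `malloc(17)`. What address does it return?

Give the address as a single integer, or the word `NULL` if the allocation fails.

Op 1: a = malloc(10) -> a = 0; heap: [0-9 ALLOC][10-39 FREE]
Op 2: a = realloc(a, 16) -> a = 0; heap: [0-15 ALLOC][16-39 FREE]
Op 3: b = malloc(7) -> b = 16; heap: [0-15 ALLOC][16-22 ALLOC][23-39 FREE]
malloc(17): first-fit scan over [0-15 ALLOC][16-22 ALLOC][23-39 FREE] -> 23

Answer: 23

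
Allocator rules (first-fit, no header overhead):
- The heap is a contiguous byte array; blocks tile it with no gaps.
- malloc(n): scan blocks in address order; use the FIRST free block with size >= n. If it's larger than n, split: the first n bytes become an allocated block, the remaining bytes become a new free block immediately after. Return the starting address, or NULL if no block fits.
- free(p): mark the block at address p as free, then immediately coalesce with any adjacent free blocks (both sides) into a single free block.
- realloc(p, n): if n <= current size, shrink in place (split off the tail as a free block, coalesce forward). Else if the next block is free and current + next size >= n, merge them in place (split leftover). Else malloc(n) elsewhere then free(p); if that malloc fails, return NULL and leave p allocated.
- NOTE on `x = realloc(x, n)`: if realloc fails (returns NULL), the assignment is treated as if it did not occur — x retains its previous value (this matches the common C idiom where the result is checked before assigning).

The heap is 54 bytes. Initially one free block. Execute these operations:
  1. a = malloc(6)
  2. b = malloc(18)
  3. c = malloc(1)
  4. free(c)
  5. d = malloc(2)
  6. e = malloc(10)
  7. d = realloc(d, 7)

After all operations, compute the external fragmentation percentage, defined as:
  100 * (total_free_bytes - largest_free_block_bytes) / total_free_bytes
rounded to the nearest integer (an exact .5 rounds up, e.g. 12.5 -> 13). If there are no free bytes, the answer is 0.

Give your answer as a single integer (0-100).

Answer: 15

Derivation:
Op 1: a = malloc(6) -> a = 0; heap: [0-5 ALLOC][6-53 FREE]
Op 2: b = malloc(18) -> b = 6; heap: [0-5 ALLOC][6-23 ALLOC][24-53 FREE]
Op 3: c = malloc(1) -> c = 24; heap: [0-5 ALLOC][6-23 ALLOC][24-24 ALLOC][25-53 FREE]
Op 4: free(c) -> (freed c); heap: [0-5 ALLOC][6-23 ALLOC][24-53 FREE]
Op 5: d = malloc(2) -> d = 24; heap: [0-5 ALLOC][6-23 ALLOC][24-25 ALLOC][26-53 FREE]
Op 6: e = malloc(10) -> e = 26; heap: [0-5 ALLOC][6-23 ALLOC][24-25 ALLOC][26-35 ALLOC][36-53 FREE]
Op 7: d = realloc(d, 7) -> d = 36; heap: [0-5 ALLOC][6-23 ALLOC][24-25 FREE][26-35 ALLOC][36-42 ALLOC][43-53 FREE]
Free blocks: [2 11] total_free=13 largest=11 -> 100*(13-11)/13 = 200/13 ≈ 15.385 -> rounds to 15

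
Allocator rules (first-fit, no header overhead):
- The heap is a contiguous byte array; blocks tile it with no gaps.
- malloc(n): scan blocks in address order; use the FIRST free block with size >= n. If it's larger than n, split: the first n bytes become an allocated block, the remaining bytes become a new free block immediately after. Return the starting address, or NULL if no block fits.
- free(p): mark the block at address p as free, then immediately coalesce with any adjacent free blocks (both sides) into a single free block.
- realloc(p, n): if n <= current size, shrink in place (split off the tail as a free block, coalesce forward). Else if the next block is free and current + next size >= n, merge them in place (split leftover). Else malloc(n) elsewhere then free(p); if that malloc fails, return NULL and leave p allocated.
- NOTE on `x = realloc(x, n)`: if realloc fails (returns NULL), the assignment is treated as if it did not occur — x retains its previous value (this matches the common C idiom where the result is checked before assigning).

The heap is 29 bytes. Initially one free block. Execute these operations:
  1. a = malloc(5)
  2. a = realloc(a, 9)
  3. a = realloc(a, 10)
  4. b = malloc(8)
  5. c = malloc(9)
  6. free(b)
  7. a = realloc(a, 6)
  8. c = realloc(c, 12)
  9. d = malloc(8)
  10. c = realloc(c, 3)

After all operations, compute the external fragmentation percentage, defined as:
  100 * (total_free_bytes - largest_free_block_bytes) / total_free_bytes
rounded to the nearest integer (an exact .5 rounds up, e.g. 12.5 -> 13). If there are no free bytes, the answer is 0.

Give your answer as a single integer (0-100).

Answer: 25

Derivation:
Op 1: a = malloc(5) -> a = 0; heap: [0-4 ALLOC][5-28 FREE]
Op 2: a = realloc(a, 9) -> a = 0; heap: [0-8 ALLOC][9-28 FREE]
Op 3: a = realloc(a, 10) -> a = 0; heap: [0-9 ALLOC][10-28 FREE]
Op 4: b = malloc(8) -> b = 10; heap: [0-9 ALLOC][10-17 ALLOC][18-28 FREE]
Op 5: c = malloc(9) -> c = 18; heap: [0-9 ALLOC][10-17 ALLOC][18-26 ALLOC][27-28 FREE]
Op 6: free(b) -> (freed b); heap: [0-9 ALLOC][10-17 FREE][18-26 ALLOC][27-28 FREE]
Op 7: a = realloc(a, 6) -> a = 0; heap: [0-5 ALLOC][6-17 FREE][18-26 ALLOC][27-28 FREE]
Op 8: c = realloc(c, 12) -> c = 6; heap: [0-5 ALLOC][6-17 ALLOC][18-28 FREE]
Op 9: d = malloc(8) -> d = 18; heap: [0-5 ALLOC][6-17 ALLOC][18-25 ALLOC][26-28 FREE]
Op 10: c = realloc(c, 3) -> c = 6; heap: [0-5 ALLOC][6-8 ALLOC][9-17 FREE][18-25 ALLOC][26-28 FREE]
Free blocks: [9 3] total_free=12 largest=9 -> 100*(12-9)/12 = 300/12 = 25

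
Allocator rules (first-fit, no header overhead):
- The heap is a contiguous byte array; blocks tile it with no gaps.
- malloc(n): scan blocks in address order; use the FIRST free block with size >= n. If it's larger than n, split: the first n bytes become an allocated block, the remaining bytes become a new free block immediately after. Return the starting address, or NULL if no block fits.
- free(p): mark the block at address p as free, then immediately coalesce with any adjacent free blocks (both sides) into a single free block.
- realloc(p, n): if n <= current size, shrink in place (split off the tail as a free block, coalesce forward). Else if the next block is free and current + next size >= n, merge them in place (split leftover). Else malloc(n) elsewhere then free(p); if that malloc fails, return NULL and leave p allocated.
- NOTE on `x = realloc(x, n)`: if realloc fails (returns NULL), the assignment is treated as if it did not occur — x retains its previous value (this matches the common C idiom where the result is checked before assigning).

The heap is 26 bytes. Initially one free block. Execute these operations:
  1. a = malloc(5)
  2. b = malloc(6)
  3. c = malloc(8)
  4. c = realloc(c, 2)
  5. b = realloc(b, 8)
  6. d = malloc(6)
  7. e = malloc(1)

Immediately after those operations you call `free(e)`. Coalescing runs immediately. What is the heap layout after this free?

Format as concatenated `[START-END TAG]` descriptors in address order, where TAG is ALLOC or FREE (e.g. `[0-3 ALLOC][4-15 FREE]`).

Answer: [0-4 ALLOC][5-10 ALLOC][11-12 ALLOC][13-20 ALLOC][21-25 FREE]

Derivation:
Op 1: a = malloc(5) -> a = 0; heap: [0-4 ALLOC][5-25 FREE]
Op 2: b = malloc(6) -> b = 5; heap: [0-4 ALLOC][5-10 ALLOC][11-25 FREE]
Op 3: c = malloc(8) -> c = 11; heap: [0-4 ALLOC][5-10 ALLOC][11-18 ALLOC][19-25 FREE]
Op 4: c = realloc(c, 2) -> c = 11; heap: [0-4 ALLOC][5-10 ALLOC][11-12 ALLOC][13-25 FREE]
Op 5: b = realloc(b, 8) -> b = 13; heap: [0-4 ALLOC][5-10 FREE][11-12 ALLOC][13-20 ALLOC][21-25 FREE]
Op 6: d = malloc(6) -> d = 5; heap: [0-4 ALLOC][5-10 ALLOC][11-12 ALLOC][13-20 ALLOC][21-25 FREE]
Op 7: e = malloc(1) -> e = 21; heap: [0-4 ALLOC][5-10 ALLOC][11-12 ALLOC][13-20 ALLOC][21-21 ALLOC][22-25 FREE]
free(e): e = 21 -> block [21-21 ALLOC]; mark free, coalesce with adjacent free neighbors -> [0-4 ALLOC][5-10 ALLOC][11-12 ALLOC][13-20 ALLOC][21-25 FREE]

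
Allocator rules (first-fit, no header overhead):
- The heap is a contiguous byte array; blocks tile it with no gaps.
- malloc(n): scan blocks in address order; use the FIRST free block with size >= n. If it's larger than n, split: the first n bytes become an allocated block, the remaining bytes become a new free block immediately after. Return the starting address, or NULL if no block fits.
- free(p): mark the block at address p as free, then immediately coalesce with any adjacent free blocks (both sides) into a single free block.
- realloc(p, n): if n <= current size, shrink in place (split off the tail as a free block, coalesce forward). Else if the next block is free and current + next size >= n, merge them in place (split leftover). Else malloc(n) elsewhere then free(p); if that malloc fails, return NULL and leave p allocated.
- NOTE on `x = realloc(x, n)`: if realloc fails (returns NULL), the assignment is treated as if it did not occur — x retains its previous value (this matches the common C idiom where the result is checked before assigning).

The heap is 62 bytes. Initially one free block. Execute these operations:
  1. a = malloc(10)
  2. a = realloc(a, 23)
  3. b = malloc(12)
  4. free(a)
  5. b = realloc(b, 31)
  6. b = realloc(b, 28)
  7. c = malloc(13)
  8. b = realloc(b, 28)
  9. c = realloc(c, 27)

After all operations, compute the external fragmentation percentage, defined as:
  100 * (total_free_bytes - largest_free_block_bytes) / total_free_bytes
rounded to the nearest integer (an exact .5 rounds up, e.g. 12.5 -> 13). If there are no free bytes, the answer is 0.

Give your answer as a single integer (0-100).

Op 1: a = malloc(10) -> a = 0; heap: [0-9 ALLOC][10-61 FREE]
Op 2: a = realloc(a, 23) -> a = 0; heap: [0-22 ALLOC][23-61 FREE]
Op 3: b = malloc(12) -> b = 23; heap: [0-22 ALLOC][23-34 ALLOC][35-61 FREE]
Op 4: free(a) -> (freed a); heap: [0-22 FREE][23-34 ALLOC][35-61 FREE]
Op 5: b = realloc(b, 31) -> b = 23; heap: [0-22 FREE][23-53 ALLOC][54-61 FREE]
Op 6: b = realloc(b, 28) -> b = 23; heap: [0-22 FREE][23-50 ALLOC][51-61 FREE]
Op 7: c = malloc(13) -> c = 0; heap: [0-12 ALLOC][13-22 FREE][23-50 ALLOC][51-61 FREE]
Op 8: b = realloc(b, 28) -> b = 23; heap: [0-12 ALLOC][13-22 FREE][23-50 ALLOC][51-61 FREE]
Op 9: c = realloc(c, 27) -> NULL (c unchanged); heap: [0-12 ALLOC][13-22 FREE][23-50 ALLOC][51-61 FREE]
Free blocks: [10 11] total_free=21 largest=11 -> 100*(21-11)/21 = 1000/21 ≈ 47.619 -> rounds to 48

Answer: 48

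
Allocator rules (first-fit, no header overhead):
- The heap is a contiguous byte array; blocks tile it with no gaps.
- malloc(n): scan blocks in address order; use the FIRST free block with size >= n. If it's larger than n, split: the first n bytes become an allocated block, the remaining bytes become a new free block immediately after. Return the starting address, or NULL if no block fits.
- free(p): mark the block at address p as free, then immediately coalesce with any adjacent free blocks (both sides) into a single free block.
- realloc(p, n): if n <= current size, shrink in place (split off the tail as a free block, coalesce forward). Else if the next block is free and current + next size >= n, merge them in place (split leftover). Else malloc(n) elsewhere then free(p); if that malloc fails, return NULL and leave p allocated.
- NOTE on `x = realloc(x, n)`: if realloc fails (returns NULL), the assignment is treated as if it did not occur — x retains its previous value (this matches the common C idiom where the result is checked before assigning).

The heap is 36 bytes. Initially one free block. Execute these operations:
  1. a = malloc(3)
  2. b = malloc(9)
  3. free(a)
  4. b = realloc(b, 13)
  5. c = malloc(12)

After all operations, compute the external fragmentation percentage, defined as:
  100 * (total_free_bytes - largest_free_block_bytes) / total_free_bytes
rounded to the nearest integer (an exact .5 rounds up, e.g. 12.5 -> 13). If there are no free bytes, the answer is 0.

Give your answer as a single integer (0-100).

Answer: 27

Derivation:
Op 1: a = malloc(3) -> a = 0; heap: [0-2 ALLOC][3-35 FREE]
Op 2: b = malloc(9) -> b = 3; heap: [0-2 ALLOC][3-11 ALLOC][12-35 FREE]
Op 3: free(a) -> (freed a); heap: [0-2 FREE][3-11 ALLOC][12-35 FREE]
Op 4: b = realloc(b, 13) -> b = 3; heap: [0-2 FREE][3-15 ALLOC][16-35 FREE]
Op 5: c = malloc(12) -> c = 16; heap: [0-2 FREE][3-15 ALLOC][16-27 ALLOC][28-35 FREE]
Free blocks: [3 8] total_free=11 largest=8 -> 100*(11-8)/11 = 300/11 ≈ 27.273 -> rounds to 27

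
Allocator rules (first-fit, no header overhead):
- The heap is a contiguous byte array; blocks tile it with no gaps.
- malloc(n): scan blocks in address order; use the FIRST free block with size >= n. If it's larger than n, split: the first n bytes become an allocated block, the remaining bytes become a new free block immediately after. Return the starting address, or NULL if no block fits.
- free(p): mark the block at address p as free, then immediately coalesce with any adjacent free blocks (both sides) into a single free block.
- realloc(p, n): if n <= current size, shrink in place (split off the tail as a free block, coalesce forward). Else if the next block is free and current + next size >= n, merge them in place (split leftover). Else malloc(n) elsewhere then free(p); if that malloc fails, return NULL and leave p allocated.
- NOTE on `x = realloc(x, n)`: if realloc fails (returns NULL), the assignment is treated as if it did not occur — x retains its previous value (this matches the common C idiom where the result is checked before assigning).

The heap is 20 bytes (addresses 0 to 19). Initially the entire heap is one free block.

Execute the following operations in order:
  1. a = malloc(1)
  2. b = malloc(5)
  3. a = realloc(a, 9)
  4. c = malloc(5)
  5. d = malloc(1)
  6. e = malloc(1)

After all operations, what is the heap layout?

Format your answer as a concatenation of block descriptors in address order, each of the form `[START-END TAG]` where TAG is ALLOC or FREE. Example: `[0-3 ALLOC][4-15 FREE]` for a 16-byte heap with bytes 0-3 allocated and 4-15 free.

Op 1: a = malloc(1) -> a = 0; heap: [0-0 ALLOC][1-19 FREE]
Op 2: b = malloc(5) -> b = 1; heap: [0-0 ALLOC][1-5 ALLOC][6-19 FREE]
Op 3: a = realloc(a, 9) -> a = 6; heap: [0-0 FREE][1-5 ALLOC][6-14 ALLOC][15-19 FREE]
Op 4: c = malloc(5) -> c = 15; heap: [0-0 FREE][1-5 ALLOC][6-14 ALLOC][15-19 ALLOC]
Op 5: d = malloc(1) -> d = 0; heap: [0-0 ALLOC][1-5 ALLOC][6-14 ALLOC][15-19 ALLOC]
Op 6: e = malloc(1) -> e = NULL; heap: [0-0 ALLOC][1-5 ALLOC][6-14 ALLOC][15-19 ALLOC]

Answer: [0-0 ALLOC][1-5 ALLOC][6-14 ALLOC][15-19 ALLOC]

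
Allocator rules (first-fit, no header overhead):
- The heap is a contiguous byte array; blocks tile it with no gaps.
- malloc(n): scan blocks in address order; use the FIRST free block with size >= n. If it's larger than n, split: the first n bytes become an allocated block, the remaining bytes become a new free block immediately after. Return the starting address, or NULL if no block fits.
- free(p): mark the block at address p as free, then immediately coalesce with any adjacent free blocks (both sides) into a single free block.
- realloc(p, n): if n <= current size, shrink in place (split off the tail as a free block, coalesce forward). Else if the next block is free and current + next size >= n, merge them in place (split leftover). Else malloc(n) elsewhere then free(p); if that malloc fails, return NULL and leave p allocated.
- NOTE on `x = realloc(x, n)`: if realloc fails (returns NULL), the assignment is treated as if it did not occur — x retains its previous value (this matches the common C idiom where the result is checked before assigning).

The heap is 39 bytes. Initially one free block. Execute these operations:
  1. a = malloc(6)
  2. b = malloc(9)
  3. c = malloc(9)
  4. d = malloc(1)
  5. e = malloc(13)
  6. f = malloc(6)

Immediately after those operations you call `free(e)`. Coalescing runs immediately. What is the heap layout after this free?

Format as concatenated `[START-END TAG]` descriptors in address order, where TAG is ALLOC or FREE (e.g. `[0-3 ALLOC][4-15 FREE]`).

Op 1: a = malloc(6) -> a = 0; heap: [0-5 ALLOC][6-38 FREE]
Op 2: b = malloc(9) -> b = 6; heap: [0-5 ALLOC][6-14 ALLOC][15-38 FREE]
Op 3: c = malloc(9) -> c = 15; heap: [0-5 ALLOC][6-14 ALLOC][15-23 ALLOC][24-38 FREE]
Op 4: d = malloc(1) -> d = 24; heap: [0-5 ALLOC][6-14 ALLOC][15-23 ALLOC][24-24 ALLOC][25-38 FREE]
Op 5: e = malloc(13) -> e = 25; heap: [0-5 ALLOC][6-14 ALLOC][15-23 ALLOC][24-24 ALLOC][25-37 ALLOC][38-38 FREE]
Op 6: f = malloc(6) -> f = NULL; heap: [0-5 ALLOC][6-14 ALLOC][15-23 ALLOC][24-24 ALLOC][25-37 ALLOC][38-38 FREE]
free(e): e = 25 -> block [25-37 ALLOC]; mark free, coalesce with adjacent free neighbors -> [0-5 ALLOC][6-14 ALLOC][15-23 ALLOC][24-24 ALLOC][25-38 FREE]

Answer: [0-5 ALLOC][6-14 ALLOC][15-23 ALLOC][24-24 ALLOC][25-38 FREE]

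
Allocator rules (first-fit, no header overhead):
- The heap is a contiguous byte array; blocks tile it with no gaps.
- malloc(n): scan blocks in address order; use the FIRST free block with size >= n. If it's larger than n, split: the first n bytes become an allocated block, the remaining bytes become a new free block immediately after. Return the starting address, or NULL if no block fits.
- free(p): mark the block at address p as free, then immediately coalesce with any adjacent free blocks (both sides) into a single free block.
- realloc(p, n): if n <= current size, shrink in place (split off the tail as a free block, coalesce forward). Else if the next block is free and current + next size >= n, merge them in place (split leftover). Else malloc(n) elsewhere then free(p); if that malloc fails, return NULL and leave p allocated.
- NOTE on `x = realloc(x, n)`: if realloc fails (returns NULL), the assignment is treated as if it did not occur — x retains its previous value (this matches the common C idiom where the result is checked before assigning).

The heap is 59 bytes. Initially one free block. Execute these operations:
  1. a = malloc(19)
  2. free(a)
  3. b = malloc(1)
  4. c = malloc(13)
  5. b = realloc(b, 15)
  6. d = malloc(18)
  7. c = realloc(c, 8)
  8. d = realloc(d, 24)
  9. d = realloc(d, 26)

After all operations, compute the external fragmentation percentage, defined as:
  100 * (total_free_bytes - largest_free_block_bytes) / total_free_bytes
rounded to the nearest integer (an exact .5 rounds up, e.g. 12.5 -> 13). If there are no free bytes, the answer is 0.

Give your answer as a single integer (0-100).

Answer: 50

Derivation:
Op 1: a = malloc(19) -> a = 0; heap: [0-18 ALLOC][19-58 FREE]
Op 2: free(a) -> (freed a); heap: [0-58 FREE]
Op 3: b = malloc(1) -> b = 0; heap: [0-0 ALLOC][1-58 FREE]
Op 4: c = malloc(13) -> c = 1; heap: [0-0 ALLOC][1-13 ALLOC][14-58 FREE]
Op 5: b = realloc(b, 15) -> b = 14; heap: [0-0 FREE][1-13 ALLOC][14-28 ALLOC][29-58 FREE]
Op 6: d = malloc(18) -> d = 29; heap: [0-0 FREE][1-13 ALLOC][14-28 ALLOC][29-46 ALLOC][47-58 FREE]
Op 7: c = realloc(c, 8) -> c = 1; heap: [0-0 FREE][1-8 ALLOC][9-13 FREE][14-28 ALLOC][29-46 ALLOC][47-58 FREE]
Op 8: d = realloc(d, 24) -> d = 29; heap: [0-0 FREE][1-8 ALLOC][9-13 FREE][14-28 ALLOC][29-52 ALLOC][53-58 FREE]
Op 9: d = realloc(d, 26) -> d = 29; heap: [0-0 FREE][1-8 ALLOC][9-13 FREE][14-28 ALLOC][29-54 ALLOC][55-58 FREE]
Free blocks: [1 5 4] total_free=10 largest=5 -> 100*(10-5)/10 = 500/10 = 50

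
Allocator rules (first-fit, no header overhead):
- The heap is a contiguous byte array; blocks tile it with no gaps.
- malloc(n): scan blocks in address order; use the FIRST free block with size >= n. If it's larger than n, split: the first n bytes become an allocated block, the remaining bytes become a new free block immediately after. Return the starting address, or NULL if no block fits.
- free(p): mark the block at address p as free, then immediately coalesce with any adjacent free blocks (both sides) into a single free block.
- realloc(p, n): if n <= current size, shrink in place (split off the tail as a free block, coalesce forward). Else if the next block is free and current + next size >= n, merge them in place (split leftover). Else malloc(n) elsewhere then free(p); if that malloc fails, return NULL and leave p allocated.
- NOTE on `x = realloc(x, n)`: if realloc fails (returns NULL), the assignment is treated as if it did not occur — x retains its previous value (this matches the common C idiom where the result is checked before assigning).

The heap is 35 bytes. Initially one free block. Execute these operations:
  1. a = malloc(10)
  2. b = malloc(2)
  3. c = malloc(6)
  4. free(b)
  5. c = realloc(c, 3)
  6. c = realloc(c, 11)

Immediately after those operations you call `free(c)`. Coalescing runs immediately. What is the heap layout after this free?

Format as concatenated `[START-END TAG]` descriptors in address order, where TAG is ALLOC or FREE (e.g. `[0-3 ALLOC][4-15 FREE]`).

Op 1: a = malloc(10) -> a = 0; heap: [0-9 ALLOC][10-34 FREE]
Op 2: b = malloc(2) -> b = 10; heap: [0-9 ALLOC][10-11 ALLOC][12-34 FREE]
Op 3: c = malloc(6) -> c = 12; heap: [0-9 ALLOC][10-11 ALLOC][12-17 ALLOC][18-34 FREE]
Op 4: free(b) -> (freed b); heap: [0-9 ALLOC][10-11 FREE][12-17 ALLOC][18-34 FREE]
Op 5: c = realloc(c, 3) -> c = 12; heap: [0-9 ALLOC][10-11 FREE][12-14 ALLOC][15-34 FREE]
Op 6: c = realloc(c, 11) -> c = 12; heap: [0-9 ALLOC][10-11 FREE][12-22 ALLOC][23-34 FREE]
free(c): c = 12 -> block [12-22 ALLOC]; mark free, coalesce with adjacent free neighbors -> [0-9 ALLOC][10-34 FREE]

Answer: [0-9 ALLOC][10-34 FREE]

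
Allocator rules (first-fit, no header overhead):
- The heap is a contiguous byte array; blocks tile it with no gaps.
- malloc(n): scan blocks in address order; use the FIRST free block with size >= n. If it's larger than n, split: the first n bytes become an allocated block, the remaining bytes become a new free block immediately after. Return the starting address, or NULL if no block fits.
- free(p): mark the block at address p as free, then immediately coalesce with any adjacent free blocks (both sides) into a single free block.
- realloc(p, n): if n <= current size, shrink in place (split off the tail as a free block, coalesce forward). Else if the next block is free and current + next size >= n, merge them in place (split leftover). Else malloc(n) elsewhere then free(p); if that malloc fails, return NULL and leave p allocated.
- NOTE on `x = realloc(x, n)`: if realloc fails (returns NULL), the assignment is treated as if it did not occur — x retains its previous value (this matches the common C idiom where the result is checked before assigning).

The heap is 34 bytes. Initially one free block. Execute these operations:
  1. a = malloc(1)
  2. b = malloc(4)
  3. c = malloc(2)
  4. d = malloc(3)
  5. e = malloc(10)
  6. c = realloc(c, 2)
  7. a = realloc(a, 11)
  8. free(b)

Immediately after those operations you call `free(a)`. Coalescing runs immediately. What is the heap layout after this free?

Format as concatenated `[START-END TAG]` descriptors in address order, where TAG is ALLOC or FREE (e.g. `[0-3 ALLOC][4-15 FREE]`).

Answer: [0-4 FREE][5-6 ALLOC][7-9 ALLOC][10-19 ALLOC][20-33 FREE]

Derivation:
Op 1: a = malloc(1) -> a = 0; heap: [0-0 ALLOC][1-33 FREE]
Op 2: b = malloc(4) -> b = 1; heap: [0-0 ALLOC][1-4 ALLOC][5-33 FREE]
Op 3: c = malloc(2) -> c = 5; heap: [0-0 ALLOC][1-4 ALLOC][5-6 ALLOC][7-33 FREE]
Op 4: d = malloc(3) -> d = 7; heap: [0-0 ALLOC][1-4 ALLOC][5-6 ALLOC][7-9 ALLOC][10-33 FREE]
Op 5: e = malloc(10) -> e = 10; heap: [0-0 ALLOC][1-4 ALLOC][5-6 ALLOC][7-9 ALLOC][10-19 ALLOC][20-33 FREE]
Op 6: c = realloc(c, 2) -> c = 5; heap: [0-0 ALLOC][1-4 ALLOC][5-6 ALLOC][7-9 ALLOC][10-19 ALLOC][20-33 FREE]
Op 7: a = realloc(a, 11) -> a = 20; heap: [0-0 FREE][1-4 ALLOC][5-6 ALLOC][7-9 ALLOC][10-19 ALLOC][20-30 ALLOC][31-33 FREE]
Op 8: free(b) -> (freed b); heap: [0-4 FREE][5-6 ALLOC][7-9 ALLOC][10-19 ALLOC][20-30 ALLOC][31-33 FREE]
free(a): a = 20 -> block [20-30 ALLOC]; mark free, coalesce with adjacent free neighbors -> [0-4 FREE][5-6 ALLOC][7-9 ALLOC][10-19 ALLOC][20-33 FREE]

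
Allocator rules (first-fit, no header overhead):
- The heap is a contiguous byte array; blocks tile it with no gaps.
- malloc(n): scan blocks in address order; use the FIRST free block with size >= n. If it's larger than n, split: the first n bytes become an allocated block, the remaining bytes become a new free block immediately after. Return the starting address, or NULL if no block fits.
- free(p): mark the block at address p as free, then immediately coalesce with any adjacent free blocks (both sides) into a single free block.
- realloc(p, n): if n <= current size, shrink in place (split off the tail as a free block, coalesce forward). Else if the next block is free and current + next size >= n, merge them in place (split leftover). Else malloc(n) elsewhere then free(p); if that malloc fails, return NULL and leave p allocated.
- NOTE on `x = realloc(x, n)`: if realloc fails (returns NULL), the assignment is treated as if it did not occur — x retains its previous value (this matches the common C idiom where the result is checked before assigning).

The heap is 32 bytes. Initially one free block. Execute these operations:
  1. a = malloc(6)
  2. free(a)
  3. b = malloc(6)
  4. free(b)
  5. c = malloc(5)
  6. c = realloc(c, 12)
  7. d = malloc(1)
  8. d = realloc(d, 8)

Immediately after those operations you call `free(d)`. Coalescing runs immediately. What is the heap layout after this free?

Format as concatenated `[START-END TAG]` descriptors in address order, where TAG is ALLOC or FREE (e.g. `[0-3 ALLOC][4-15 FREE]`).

Answer: [0-11 ALLOC][12-31 FREE]

Derivation:
Op 1: a = malloc(6) -> a = 0; heap: [0-5 ALLOC][6-31 FREE]
Op 2: free(a) -> (freed a); heap: [0-31 FREE]
Op 3: b = malloc(6) -> b = 0; heap: [0-5 ALLOC][6-31 FREE]
Op 4: free(b) -> (freed b); heap: [0-31 FREE]
Op 5: c = malloc(5) -> c = 0; heap: [0-4 ALLOC][5-31 FREE]
Op 6: c = realloc(c, 12) -> c = 0; heap: [0-11 ALLOC][12-31 FREE]
Op 7: d = malloc(1) -> d = 12; heap: [0-11 ALLOC][12-12 ALLOC][13-31 FREE]
Op 8: d = realloc(d, 8) -> d = 12; heap: [0-11 ALLOC][12-19 ALLOC][20-31 FREE]
free(d): d = 12 -> block [12-19 ALLOC]; mark free, coalesce with adjacent free neighbors -> [0-11 ALLOC][12-31 FREE]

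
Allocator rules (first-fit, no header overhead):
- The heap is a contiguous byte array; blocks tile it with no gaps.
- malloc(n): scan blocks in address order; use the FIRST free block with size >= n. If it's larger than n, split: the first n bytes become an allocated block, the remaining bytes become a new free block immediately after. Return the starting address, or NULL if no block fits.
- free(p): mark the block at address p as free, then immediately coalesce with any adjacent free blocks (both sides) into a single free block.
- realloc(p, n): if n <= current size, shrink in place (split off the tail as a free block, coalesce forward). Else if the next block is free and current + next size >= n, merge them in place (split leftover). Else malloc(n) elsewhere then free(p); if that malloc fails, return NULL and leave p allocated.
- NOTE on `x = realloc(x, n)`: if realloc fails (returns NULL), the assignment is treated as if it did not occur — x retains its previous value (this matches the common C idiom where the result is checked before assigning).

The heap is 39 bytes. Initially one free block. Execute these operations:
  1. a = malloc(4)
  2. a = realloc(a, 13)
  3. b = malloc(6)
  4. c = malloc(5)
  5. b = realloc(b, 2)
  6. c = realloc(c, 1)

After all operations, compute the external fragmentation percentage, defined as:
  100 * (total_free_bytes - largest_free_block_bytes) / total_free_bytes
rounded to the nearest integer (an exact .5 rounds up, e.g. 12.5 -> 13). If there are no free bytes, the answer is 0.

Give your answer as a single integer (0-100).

Answer: 17

Derivation:
Op 1: a = malloc(4) -> a = 0; heap: [0-3 ALLOC][4-38 FREE]
Op 2: a = realloc(a, 13) -> a = 0; heap: [0-12 ALLOC][13-38 FREE]
Op 3: b = malloc(6) -> b = 13; heap: [0-12 ALLOC][13-18 ALLOC][19-38 FREE]
Op 4: c = malloc(5) -> c = 19; heap: [0-12 ALLOC][13-18 ALLOC][19-23 ALLOC][24-38 FREE]
Op 5: b = realloc(b, 2) -> b = 13; heap: [0-12 ALLOC][13-14 ALLOC][15-18 FREE][19-23 ALLOC][24-38 FREE]
Op 6: c = realloc(c, 1) -> c = 19; heap: [0-12 ALLOC][13-14 ALLOC][15-18 FREE][19-19 ALLOC][20-38 FREE]
Free blocks: [4 19] total_free=23 largest=19 -> 100*(23-19)/23 = 400/23 ≈ 17.391 -> rounds to 17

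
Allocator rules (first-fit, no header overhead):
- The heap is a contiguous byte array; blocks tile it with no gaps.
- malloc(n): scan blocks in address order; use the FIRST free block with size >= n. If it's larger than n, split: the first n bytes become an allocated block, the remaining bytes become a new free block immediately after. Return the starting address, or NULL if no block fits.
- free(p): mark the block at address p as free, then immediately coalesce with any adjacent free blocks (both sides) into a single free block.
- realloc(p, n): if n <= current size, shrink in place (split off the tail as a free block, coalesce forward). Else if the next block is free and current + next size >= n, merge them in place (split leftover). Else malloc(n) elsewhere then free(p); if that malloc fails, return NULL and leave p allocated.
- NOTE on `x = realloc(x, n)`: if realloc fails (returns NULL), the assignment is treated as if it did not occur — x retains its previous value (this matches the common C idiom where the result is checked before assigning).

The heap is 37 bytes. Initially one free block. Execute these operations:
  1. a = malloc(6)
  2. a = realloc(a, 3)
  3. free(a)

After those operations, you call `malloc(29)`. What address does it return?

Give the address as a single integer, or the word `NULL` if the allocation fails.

Answer: 0

Derivation:
Op 1: a = malloc(6) -> a = 0; heap: [0-5 ALLOC][6-36 FREE]
Op 2: a = realloc(a, 3) -> a = 0; heap: [0-2 ALLOC][3-36 FREE]
Op 3: free(a) -> (freed a); heap: [0-36 FREE]
malloc(29): first-fit scan over [0-36 FREE] -> 0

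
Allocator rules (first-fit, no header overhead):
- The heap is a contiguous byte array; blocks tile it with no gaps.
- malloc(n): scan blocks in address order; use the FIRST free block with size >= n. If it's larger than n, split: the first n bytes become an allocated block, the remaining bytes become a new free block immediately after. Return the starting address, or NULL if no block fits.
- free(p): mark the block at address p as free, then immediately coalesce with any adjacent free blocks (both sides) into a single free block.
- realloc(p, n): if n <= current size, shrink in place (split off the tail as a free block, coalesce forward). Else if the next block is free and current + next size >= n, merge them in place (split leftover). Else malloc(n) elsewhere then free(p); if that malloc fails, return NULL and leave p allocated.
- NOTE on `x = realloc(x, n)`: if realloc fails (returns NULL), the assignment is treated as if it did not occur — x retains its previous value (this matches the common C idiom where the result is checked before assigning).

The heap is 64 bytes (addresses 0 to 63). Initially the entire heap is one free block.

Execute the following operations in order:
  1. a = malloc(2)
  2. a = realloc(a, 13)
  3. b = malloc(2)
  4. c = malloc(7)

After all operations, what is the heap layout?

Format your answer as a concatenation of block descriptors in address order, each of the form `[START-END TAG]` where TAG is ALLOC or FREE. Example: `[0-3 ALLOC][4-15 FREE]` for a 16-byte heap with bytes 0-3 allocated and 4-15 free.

Answer: [0-12 ALLOC][13-14 ALLOC][15-21 ALLOC][22-63 FREE]

Derivation:
Op 1: a = malloc(2) -> a = 0; heap: [0-1 ALLOC][2-63 FREE]
Op 2: a = realloc(a, 13) -> a = 0; heap: [0-12 ALLOC][13-63 FREE]
Op 3: b = malloc(2) -> b = 13; heap: [0-12 ALLOC][13-14 ALLOC][15-63 FREE]
Op 4: c = malloc(7) -> c = 15; heap: [0-12 ALLOC][13-14 ALLOC][15-21 ALLOC][22-63 FREE]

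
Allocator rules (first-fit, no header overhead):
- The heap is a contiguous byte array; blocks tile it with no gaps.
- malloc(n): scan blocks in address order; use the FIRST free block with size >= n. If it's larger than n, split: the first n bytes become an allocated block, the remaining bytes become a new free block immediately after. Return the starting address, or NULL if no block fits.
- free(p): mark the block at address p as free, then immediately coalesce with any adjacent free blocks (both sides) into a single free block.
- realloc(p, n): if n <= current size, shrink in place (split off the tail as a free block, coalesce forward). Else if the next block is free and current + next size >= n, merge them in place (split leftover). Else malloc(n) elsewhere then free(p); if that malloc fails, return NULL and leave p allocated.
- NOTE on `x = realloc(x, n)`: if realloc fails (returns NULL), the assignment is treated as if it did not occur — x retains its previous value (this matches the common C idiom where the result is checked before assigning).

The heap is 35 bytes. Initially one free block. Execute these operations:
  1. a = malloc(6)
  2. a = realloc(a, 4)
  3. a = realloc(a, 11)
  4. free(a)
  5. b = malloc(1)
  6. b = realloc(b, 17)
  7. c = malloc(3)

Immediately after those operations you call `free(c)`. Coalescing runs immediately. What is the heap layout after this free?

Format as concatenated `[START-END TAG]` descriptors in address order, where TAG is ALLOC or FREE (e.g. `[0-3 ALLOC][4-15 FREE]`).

Answer: [0-16 ALLOC][17-34 FREE]

Derivation:
Op 1: a = malloc(6) -> a = 0; heap: [0-5 ALLOC][6-34 FREE]
Op 2: a = realloc(a, 4) -> a = 0; heap: [0-3 ALLOC][4-34 FREE]
Op 3: a = realloc(a, 11) -> a = 0; heap: [0-10 ALLOC][11-34 FREE]
Op 4: free(a) -> (freed a); heap: [0-34 FREE]
Op 5: b = malloc(1) -> b = 0; heap: [0-0 ALLOC][1-34 FREE]
Op 6: b = realloc(b, 17) -> b = 0; heap: [0-16 ALLOC][17-34 FREE]
Op 7: c = malloc(3) -> c = 17; heap: [0-16 ALLOC][17-19 ALLOC][20-34 FREE]
free(c): c = 17 -> block [17-19 ALLOC]; mark free, coalesce with adjacent free neighbors -> [0-16 ALLOC][17-34 FREE]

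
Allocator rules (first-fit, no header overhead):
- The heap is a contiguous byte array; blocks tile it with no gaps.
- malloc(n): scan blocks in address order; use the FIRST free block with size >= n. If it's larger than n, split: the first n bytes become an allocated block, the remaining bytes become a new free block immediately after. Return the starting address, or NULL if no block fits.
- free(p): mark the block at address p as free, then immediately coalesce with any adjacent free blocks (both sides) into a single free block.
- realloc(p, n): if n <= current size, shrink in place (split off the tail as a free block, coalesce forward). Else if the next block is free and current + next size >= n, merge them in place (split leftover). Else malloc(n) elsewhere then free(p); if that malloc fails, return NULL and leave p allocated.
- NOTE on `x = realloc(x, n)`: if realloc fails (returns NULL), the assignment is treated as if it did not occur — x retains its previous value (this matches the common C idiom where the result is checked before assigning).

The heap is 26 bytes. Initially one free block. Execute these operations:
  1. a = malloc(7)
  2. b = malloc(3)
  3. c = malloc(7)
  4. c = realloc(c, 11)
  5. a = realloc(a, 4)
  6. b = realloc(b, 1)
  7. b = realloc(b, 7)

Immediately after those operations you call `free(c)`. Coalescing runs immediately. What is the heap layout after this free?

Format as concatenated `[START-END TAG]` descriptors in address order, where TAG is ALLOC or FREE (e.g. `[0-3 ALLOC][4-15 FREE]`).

Op 1: a = malloc(7) -> a = 0; heap: [0-6 ALLOC][7-25 FREE]
Op 2: b = malloc(3) -> b = 7; heap: [0-6 ALLOC][7-9 ALLOC][10-25 FREE]
Op 3: c = malloc(7) -> c = 10; heap: [0-6 ALLOC][7-9 ALLOC][10-16 ALLOC][17-25 FREE]
Op 4: c = realloc(c, 11) -> c = 10; heap: [0-6 ALLOC][7-9 ALLOC][10-20 ALLOC][21-25 FREE]
Op 5: a = realloc(a, 4) -> a = 0; heap: [0-3 ALLOC][4-6 FREE][7-9 ALLOC][10-20 ALLOC][21-25 FREE]
Op 6: b = realloc(b, 1) -> b = 7; heap: [0-3 ALLOC][4-6 FREE][7-7 ALLOC][8-9 FREE][10-20 ALLOC][21-25 FREE]
Op 7: b = realloc(b, 7) -> NULL (b unchanged); heap: [0-3 ALLOC][4-6 FREE][7-7 ALLOC][8-9 FREE][10-20 ALLOC][21-25 FREE]
free(c): c = 10 -> block [10-20 ALLOC]; mark free, coalesce with adjacent free neighbors -> [0-3 ALLOC][4-6 FREE][7-7 ALLOC][8-25 FREE]

Answer: [0-3 ALLOC][4-6 FREE][7-7 ALLOC][8-25 FREE]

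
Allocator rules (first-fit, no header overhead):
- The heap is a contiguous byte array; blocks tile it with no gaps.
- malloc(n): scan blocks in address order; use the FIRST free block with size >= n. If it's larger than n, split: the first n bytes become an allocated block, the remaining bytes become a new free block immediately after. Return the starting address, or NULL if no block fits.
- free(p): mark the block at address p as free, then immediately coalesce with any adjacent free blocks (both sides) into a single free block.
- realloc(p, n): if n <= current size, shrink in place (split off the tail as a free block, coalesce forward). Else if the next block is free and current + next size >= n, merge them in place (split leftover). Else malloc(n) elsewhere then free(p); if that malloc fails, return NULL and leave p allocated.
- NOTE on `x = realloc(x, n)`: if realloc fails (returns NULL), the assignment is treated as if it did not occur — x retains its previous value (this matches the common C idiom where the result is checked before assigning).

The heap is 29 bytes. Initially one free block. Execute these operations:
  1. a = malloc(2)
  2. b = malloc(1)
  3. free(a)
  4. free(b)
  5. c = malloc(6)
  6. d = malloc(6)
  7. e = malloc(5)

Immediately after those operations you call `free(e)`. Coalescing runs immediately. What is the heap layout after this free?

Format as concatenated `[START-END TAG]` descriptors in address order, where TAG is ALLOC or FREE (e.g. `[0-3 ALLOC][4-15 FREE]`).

Answer: [0-5 ALLOC][6-11 ALLOC][12-28 FREE]

Derivation:
Op 1: a = malloc(2) -> a = 0; heap: [0-1 ALLOC][2-28 FREE]
Op 2: b = malloc(1) -> b = 2; heap: [0-1 ALLOC][2-2 ALLOC][3-28 FREE]
Op 3: free(a) -> (freed a); heap: [0-1 FREE][2-2 ALLOC][3-28 FREE]
Op 4: free(b) -> (freed b); heap: [0-28 FREE]
Op 5: c = malloc(6) -> c = 0; heap: [0-5 ALLOC][6-28 FREE]
Op 6: d = malloc(6) -> d = 6; heap: [0-5 ALLOC][6-11 ALLOC][12-28 FREE]
Op 7: e = malloc(5) -> e = 12; heap: [0-5 ALLOC][6-11 ALLOC][12-16 ALLOC][17-28 FREE]
free(e): e = 12 -> block [12-16 ALLOC]; mark free, coalesce with adjacent free neighbors -> [0-5 ALLOC][6-11 ALLOC][12-28 FREE]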